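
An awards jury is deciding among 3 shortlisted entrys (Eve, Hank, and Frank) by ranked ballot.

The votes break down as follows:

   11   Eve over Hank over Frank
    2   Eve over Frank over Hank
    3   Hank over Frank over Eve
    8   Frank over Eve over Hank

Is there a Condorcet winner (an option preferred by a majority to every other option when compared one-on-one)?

Yes

Head-to-head results (24 voters total):
Eve vs Hank: Eve wins 21–3.
Eve vs Frank: Eve wins 13–11.
Hank vs Frank: Hank wins 14–10.
Eve beats each rival — Hank (21–3), Frank (13–11) — so Eve is the Condorcet winner.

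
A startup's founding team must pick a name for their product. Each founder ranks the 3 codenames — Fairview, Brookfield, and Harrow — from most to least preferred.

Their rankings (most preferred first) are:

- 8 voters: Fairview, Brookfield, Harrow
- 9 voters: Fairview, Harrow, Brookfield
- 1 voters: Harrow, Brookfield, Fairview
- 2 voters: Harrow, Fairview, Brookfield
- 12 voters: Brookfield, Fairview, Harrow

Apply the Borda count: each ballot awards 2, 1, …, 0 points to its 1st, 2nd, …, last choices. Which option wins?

Borda scores:
  Fairview: 8·2 + 9·2 + 0 + 2·1 + 12·1 = 48
  Brookfield: 8·1 + 9·0 + 1 + 2·0 + 12·2 = 33
  Harrow: 8·0 + 9·1 + 2 + 2·2 + 12·0 = 15
Fairview has the highest total.

Fairview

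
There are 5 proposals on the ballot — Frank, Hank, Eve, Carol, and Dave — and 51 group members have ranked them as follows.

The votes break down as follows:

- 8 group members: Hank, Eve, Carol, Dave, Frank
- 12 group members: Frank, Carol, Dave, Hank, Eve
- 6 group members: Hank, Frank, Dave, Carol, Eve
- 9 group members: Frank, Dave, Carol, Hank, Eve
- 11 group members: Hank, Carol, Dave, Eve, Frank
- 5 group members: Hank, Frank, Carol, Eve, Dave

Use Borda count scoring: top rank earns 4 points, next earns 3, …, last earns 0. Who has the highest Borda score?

Hank

Borda scores:
  Frank: 8·0 + 12·4 + 6·3 + 9·4 + 11·0 + 5·3 = 117
  Hank: 8·4 + 12·1 + 6·4 + 9·1 + 11·4 + 5·4 = 141
  Eve: 8·3 + 12·0 + 6·0 + 9·0 + 11·1 + 5·1 = 40
  Carol: 8·2 + 12·3 + 6·1 + 9·2 + 11·3 + 5·2 = 119
  Dave: 8·1 + 12·2 + 6·2 + 9·3 + 11·2 + 5·0 = 93
Hank has the highest total.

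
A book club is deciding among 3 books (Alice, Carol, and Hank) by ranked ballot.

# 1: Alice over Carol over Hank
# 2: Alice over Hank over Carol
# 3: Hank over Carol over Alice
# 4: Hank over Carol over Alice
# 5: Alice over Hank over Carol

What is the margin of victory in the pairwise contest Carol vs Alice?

1

Ballots ranking Carol above Alice: 2.
Ballots ranking Alice above Carol: 3.
Alice wins 3–2, a margin of 1.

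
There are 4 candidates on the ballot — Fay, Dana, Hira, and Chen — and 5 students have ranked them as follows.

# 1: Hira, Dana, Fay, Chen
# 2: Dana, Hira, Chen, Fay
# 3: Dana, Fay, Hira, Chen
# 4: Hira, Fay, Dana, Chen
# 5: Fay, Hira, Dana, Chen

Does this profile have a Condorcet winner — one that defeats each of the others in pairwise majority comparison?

Yes

Head-to-head results (5 voters total):
Fay vs Dana: Dana wins 3–2.
Fay vs Hira: Hira wins 3–2.
Fay vs Chen: Fay wins 4–1.
Dana vs Hira: Hira wins 3–2.
Dana vs Chen: Dana wins 5–0.
Hira vs Chen: Hira wins 5–0.
Hira beats each rival — Fay (3–2), Dana (3–2), Chen (5–0) — so Hira is the Condorcet winner.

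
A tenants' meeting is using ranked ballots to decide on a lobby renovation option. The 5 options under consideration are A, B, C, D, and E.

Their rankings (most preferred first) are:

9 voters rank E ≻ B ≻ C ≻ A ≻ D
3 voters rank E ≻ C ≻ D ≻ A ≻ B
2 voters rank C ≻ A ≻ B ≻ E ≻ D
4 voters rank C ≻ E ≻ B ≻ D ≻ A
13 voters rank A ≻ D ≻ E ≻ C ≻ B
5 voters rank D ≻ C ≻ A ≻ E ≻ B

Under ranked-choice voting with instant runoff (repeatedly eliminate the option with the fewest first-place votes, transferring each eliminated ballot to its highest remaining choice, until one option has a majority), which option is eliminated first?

B

Round 1: A 13, E 12, C 6, D 5, B 0. B has the fewest and is eliminated.
Round 2: A 13, E 12, C 6, D 5. D has the fewest and is eliminated.
Round 3: A 13, E 12, C 11. C has the fewest and is eliminated.
Round 4: A 20, E 16. A has a majority.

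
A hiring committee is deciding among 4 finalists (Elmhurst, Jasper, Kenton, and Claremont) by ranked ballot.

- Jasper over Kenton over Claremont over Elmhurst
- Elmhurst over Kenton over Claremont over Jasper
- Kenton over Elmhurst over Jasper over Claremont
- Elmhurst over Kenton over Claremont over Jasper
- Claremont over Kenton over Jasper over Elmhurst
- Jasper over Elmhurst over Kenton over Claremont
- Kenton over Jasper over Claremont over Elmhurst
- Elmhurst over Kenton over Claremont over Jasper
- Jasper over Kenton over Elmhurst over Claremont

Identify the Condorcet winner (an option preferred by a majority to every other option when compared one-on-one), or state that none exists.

Head-to-head results (9 voters total):
Elmhurst vs Jasper: Jasper wins 5–4.
Elmhurst vs Kenton: Kenton wins 5–4.
Elmhurst vs Claremont: Elmhurst wins 6–3.
Jasper vs Kenton: Kenton wins 6–3.
Jasper vs Claremont: Jasper wins 5–4.
Kenton vs Claremont: Kenton wins 8–1.
Kenton beats each rival — Elmhurst (5–4), Jasper (6–3), Claremont (8–1) — so Kenton is the Condorcet winner.

Kenton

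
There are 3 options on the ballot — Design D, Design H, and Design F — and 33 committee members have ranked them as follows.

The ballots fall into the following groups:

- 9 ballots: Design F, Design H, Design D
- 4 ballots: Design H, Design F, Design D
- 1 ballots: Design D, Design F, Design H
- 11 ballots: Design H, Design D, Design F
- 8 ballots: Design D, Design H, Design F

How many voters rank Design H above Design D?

Ballots ranking Design H above Design D: 9+4+11 = 24.
Ballots ranking Design D above Design H: 1+8 = 9.
So 24 of 33 voters prefer Design H to Design D.

24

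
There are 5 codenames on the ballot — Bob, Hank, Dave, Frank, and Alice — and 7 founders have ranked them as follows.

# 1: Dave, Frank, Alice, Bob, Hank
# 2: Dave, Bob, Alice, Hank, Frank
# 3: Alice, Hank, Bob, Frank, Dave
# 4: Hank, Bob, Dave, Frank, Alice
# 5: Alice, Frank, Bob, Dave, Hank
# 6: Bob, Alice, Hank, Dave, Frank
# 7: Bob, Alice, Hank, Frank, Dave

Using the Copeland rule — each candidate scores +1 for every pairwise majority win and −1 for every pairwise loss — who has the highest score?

Bob

Pairwise results:
  Bob vs Hank: Bob wins 5–2.
  Bob vs Dave: Bob wins 5–2.
  Bob vs Frank: Bob wins 5–2.
  Bob vs Alice: Bob wins 4–3.
  Hank vs Dave: Hank wins 4–3.
  Hank vs Frank: Hank wins 5–2.
  Hank vs Alice: Alice wins 6–1.
  Dave vs Frank: Dave wins 4–3.
  Dave vs Alice: Alice wins 4–3.
  Frank vs Alice: Alice wins 5–2.
Copeland scores (wins − losses):
  Bob: 4 − 0 = 4
  Hank: 2 − 2 = 0
  Dave: 1 − 3 = -2
  Frank: 0 − 4 = -4
  Alice: 3 − 1 = 2
Bob has the best Copeland score.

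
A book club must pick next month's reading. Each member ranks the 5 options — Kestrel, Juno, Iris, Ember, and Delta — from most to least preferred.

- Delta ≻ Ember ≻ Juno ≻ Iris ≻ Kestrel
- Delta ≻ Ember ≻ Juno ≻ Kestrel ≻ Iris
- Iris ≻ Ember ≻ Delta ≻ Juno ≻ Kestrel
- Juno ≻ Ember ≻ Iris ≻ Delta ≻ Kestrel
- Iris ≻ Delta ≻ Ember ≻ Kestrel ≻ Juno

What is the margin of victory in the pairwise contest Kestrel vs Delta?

5

Ballots ranking Kestrel above Delta: 0.
Ballots ranking Delta above Kestrel: 5.
Delta wins 5–0, a margin of 5.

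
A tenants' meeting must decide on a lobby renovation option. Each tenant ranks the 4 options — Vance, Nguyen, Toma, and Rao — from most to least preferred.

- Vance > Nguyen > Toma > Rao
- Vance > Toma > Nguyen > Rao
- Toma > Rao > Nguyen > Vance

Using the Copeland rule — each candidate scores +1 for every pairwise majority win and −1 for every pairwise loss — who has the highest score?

Pairwise results:
  Vance vs Nguyen: Vance wins 2–1.
  Vance vs Toma: Vance wins 2–1.
  Vance vs Rao: Vance wins 2–1.
  Nguyen vs Toma: Toma wins 2–1.
  Nguyen vs Rao: Nguyen wins 2–1.
  Toma vs Rao: Toma wins 3–0.
Copeland scores (wins − losses):
  Vance: 3 − 0 = 3
  Nguyen: 1 − 2 = -1
  Toma: 2 − 1 = 1
  Rao: 0 − 3 = -3
Vance has the best Copeland score.

Vance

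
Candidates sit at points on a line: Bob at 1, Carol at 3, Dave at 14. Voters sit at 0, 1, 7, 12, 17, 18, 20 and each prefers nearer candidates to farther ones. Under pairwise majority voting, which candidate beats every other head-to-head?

Dave

With single-peaked preferences on a line, the Condorcet winner is the candidate closest to the median voter.
The median voter (position 12) is closest to Dave at 14.
Check: Dave vs Bob — voters closer to Dave: 4 of 7.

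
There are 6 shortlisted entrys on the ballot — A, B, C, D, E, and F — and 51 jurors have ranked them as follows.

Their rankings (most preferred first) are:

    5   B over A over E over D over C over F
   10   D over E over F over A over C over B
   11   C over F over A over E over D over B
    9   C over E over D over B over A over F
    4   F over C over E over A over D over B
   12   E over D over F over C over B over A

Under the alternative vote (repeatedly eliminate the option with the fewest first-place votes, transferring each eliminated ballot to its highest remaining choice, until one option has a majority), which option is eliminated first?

A

Round 1: C 20, E 12, D 10, B 5, F 4, A 0. A has the fewest and is eliminated.
Round 2: C 20, E 12, D 10, B 5, F 4. F has the fewest and is eliminated.
Round 3: C 24, E 12, D 10, B 5. B has the fewest and is eliminated.
Round 4: C 24, E 17, D 10. D has the fewest and is eliminated.
Round 5: E 27, C 24. E has a majority.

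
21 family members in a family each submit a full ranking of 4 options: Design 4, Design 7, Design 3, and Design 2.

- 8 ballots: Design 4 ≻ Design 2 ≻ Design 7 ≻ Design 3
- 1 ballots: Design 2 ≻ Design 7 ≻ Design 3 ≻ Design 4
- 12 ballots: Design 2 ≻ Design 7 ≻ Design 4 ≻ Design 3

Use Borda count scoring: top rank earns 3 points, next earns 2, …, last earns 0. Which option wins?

Design 2

Borda scores:
  Design 4: 8·3 + 0 + 12·1 = 36
  Design 7: 8·1 + 2 + 12·2 = 34
  Design 3: 8·0 + 1 + 12·0 = 1
  Design 2: 8·2 + 3 + 12·3 = 55
Design 2 has the highest total.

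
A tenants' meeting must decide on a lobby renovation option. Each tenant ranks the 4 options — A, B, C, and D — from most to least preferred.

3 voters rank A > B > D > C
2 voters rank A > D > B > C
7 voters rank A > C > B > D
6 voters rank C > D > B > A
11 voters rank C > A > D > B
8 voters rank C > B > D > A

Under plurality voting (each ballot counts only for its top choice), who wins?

C

First-place vote totals:
  A: 12
  B: 0
  C: 25
  D: 0
C has the most first-place votes.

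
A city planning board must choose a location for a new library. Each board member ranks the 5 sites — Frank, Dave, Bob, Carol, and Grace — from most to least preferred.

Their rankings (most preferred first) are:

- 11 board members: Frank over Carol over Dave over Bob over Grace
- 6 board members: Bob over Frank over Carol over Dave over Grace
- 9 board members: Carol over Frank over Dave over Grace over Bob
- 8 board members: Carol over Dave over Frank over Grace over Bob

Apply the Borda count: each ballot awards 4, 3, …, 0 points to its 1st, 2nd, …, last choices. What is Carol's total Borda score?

113

Borda scores:
  Frank: 11·4 + 6·3 + 9·3 + 8·2 = 105
  Dave: 11·2 + 6·1 + 9·2 + 8·3 = 70
  Bob: 11·1 + 6·4 + 9·0 + 8·0 = 35
  Carol: 11·3 + 6·2 + 9·4 + 8·4 = 113
  Grace: 11·0 + 6·0 + 9·1 + 8·1 = 17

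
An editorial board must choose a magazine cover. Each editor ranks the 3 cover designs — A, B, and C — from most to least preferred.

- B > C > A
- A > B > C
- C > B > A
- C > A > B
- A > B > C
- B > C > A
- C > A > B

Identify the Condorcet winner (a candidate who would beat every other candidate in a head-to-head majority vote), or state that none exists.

Head-to-head results (7 voters total):
A vs B: A wins 4–3.
A vs C: C wins 5–2.
B vs C: B wins 4–3.
No candidate beats all others: A beats B beats C beats A, a majority cycle.

None — there is no Condorcet winner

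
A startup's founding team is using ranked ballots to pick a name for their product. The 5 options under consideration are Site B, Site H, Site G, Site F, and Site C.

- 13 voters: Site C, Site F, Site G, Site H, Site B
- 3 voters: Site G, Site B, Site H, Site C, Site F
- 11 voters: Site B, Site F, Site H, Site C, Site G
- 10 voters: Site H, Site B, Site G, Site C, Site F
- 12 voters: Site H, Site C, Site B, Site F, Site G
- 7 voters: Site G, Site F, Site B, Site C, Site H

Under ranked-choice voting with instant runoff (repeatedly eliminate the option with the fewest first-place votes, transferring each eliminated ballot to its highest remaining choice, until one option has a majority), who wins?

Site H

Round 1: Site H 22, Site C 13, Site B 11, Site G 10, Site F 0. Site F has the fewest and is eliminated.
Round 2: Site H 22, Site C 13, Site B 11, Site G 10. Site G has the fewest and is eliminated.
Round 3: Site H 22, Site B 21, Site C 13. Site C has the fewest and is eliminated.
Round 4: Site H 35, Site B 21. Site H has a majority.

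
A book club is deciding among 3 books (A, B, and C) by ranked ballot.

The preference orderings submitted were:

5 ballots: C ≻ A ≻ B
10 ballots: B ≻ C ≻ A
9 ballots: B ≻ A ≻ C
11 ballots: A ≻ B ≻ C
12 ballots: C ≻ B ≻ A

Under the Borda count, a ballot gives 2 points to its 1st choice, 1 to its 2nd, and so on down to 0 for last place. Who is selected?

Borda scores:
  A: 5·1 + 10·0 + 9·1 + 11·2 + 12·0 = 36
  B: 5·0 + 10·2 + 9·2 + 11·1 + 12·1 = 61
  C: 5·2 + 10·1 + 9·0 + 11·0 + 12·2 = 44
B has the highest total.

B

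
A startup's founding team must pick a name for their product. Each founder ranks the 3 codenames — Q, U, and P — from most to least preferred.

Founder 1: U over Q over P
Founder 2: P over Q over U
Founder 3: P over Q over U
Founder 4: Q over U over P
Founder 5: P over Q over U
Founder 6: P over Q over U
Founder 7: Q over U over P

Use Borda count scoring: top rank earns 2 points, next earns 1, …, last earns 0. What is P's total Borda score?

Borda scores:
  Q: 1 + 1 + 1 + 2 + 1 + 1 + 2 = 9
  U: 2 + 0 + 0 + 1 + 0 + 0 + 1 = 4
  P: 0 + 2 + 2 + 0 + 2 + 2 + 0 = 8

8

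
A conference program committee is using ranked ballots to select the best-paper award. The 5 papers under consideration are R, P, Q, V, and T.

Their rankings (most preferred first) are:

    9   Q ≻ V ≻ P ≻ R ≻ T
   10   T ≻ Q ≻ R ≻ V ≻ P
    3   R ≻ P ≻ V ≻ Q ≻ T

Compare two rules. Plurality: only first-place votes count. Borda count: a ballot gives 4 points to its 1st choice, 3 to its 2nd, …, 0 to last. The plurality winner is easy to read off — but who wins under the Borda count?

Q

Plurality first-place counts: R 3, P 0, Q 9, V 0, T 10 → T.
Borda totals: R 41, P 27, Q 69, V 43, T 40 → Q.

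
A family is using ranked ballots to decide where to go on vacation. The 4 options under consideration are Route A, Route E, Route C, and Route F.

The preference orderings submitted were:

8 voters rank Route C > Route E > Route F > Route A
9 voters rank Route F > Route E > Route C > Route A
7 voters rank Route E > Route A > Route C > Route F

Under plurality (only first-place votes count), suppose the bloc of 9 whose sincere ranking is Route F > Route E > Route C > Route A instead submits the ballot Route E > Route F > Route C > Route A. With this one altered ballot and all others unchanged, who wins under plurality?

First-place totals with the altered ballot: Route A 0, Route E 16, Route C 8, Route F 0.
The switch changes the winner from Route F to Route E.

Route E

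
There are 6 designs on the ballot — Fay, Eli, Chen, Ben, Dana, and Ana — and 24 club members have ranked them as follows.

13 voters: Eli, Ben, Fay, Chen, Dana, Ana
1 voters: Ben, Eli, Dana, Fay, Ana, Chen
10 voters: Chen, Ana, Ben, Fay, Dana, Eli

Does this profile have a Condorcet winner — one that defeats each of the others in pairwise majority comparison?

Yes

Head-to-head results (24 voters total):
Fay vs Eli: Eli wins 14–10.
Fay vs Chen: Fay wins 14–10.
Fay vs Ben: Ben wins 24–0.
Fay vs Dana: Fay wins 23–1.
Fay vs Ana: Fay wins 14–10.
Eli vs Chen: Eli wins 14–10.
Eli vs Ben: Eli wins 13–11.
Eli vs Dana: Eli wins 14–10.
Eli vs Ana: Eli wins 14–10.
Chen vs Ben: Ben wins 14–10.
Chen vs Dana: Chen wins 23–1.
Chen vs Ana: Chen wins 23–1.
Ben vs Dana: Ben wins 24–0.
Ben vs Ana: Ben wins 14–10.
Dana vs Ana: Dana wins 14–10.
Eli beats each rival — Fay (14–10), Chen (14–10), Ben (13–11), Dana (14–10), Ana (14–10) — so Eli is the Condorcet winner.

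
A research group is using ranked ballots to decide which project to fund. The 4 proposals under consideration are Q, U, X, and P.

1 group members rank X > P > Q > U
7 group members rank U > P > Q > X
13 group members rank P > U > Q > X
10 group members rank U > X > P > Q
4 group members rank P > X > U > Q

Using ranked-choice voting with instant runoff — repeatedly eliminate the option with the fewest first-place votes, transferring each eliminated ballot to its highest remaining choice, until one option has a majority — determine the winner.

Round 1: U 17, P 17, X 1, Q 0. Q has the fewest and is eliminated.
Round 2: U 17, P 17, X 1. X has the fewest and is eliminated.
Round 3: P 18, U 17. P has a majority.

P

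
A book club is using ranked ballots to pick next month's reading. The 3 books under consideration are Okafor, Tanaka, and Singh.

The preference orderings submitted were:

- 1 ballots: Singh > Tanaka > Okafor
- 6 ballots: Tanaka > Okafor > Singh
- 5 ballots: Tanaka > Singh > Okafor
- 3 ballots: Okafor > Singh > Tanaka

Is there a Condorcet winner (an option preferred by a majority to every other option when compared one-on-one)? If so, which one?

Tanaka

Head-to-head results (15 voters total):
Okafor vs Tanaka: Tanaka wins 12–3.
Okafor vs Singh: Okafor wins 9–6.
Tanaka vs Singh: Tanaka wins 11–4.
Tanaka beats each rival — Okafor (12–3), Singh (11–4) — so Tanaka is the Condorcet winner.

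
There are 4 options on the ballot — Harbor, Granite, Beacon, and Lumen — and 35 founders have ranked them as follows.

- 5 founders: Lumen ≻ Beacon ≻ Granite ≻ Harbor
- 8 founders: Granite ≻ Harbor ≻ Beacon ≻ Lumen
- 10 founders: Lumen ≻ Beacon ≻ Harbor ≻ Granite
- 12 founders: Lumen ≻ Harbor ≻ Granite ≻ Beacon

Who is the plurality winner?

Lumen

First-place vote totals:
  Harbor: 0
  Granite: 8
  Beacon: 0
  Lumen: 27
Lumen has the most first-place votes.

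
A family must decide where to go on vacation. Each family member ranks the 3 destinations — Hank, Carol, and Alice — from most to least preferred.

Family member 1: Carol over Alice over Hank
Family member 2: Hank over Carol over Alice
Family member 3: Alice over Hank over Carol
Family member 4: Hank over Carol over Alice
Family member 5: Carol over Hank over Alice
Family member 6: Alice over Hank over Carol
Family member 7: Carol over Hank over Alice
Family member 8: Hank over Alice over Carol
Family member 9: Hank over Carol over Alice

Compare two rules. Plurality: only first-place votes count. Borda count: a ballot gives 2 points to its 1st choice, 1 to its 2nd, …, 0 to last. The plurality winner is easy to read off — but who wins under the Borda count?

Plurality first-place counts: Hank 4, Carol 3, Alice 2 → Hank.
Borda totals: Hank 12, Carol 9, Alice 6 → Hank.

Hank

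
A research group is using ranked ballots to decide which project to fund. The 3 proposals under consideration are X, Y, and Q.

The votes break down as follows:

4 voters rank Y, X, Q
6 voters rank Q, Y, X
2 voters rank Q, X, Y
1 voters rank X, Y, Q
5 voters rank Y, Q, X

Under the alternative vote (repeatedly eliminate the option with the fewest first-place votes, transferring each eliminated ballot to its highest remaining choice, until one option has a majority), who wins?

Round 1: Y 9, Q 8, X 1. X has the fewest and is eliminated.
Round 2: Y 10, Q 8. Y has a majority.

Y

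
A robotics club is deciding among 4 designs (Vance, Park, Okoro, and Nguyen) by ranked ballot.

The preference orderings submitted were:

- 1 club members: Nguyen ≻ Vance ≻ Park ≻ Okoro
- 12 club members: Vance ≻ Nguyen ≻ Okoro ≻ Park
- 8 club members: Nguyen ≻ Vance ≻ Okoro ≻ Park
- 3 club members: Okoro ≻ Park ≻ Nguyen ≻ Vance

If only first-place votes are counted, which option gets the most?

Vance

First-place vote totals:
  Vance: 12
  Park: 0
  Okoro: 3
  Nguyen: 9
Vance has the most first-place votes.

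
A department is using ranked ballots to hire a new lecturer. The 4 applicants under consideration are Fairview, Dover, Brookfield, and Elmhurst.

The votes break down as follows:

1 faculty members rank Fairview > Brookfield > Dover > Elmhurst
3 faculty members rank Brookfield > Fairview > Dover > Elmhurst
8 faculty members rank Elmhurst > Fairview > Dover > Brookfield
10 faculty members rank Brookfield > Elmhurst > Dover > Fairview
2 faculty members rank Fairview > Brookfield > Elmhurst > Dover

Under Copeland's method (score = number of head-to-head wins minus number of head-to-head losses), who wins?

Pairwise results:
  Fairview vs Dover: Fairview wins 14–10.
  Fairview vs Brookfield: Brookfield wins 13–11.
  Fairview vs Elmhurst: Elmhurst wins 18–6.
  Dover vs Brookfield: Brookfield wins 16–8.
  Dover vs Elmhurst: Elmhurst wins 20–4.
  Brookfield vs Elmhurst: Brookfield wins 16–8.
Copeland scores (wins − losses):
  Fairview: 1 − 2 = -1
  Dover: 0 − 3 = -3
  Brookfield: 3 − 0 = 3
  Elmhurst: 2 − 1 = 1
Brookfield has the best Copeland score.

Brookfield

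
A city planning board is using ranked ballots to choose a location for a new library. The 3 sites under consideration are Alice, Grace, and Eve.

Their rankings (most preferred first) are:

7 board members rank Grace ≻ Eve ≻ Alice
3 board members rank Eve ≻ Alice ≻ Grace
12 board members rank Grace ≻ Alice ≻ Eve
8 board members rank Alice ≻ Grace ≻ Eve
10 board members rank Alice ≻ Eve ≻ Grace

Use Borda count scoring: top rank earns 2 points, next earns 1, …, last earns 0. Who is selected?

Alice

Borda scores:
  Alice: 7·0 + 3·1 + 12·1 + 8·2 + 10·2 = 51
  Grace: 7·2 + 3·0 + 12·2 + 8·1 + 10·0 = 46
  Eve: 7·1 + 3·2 + 12·0 + 8·0 + 10·1 = 23
Alice has the highest total.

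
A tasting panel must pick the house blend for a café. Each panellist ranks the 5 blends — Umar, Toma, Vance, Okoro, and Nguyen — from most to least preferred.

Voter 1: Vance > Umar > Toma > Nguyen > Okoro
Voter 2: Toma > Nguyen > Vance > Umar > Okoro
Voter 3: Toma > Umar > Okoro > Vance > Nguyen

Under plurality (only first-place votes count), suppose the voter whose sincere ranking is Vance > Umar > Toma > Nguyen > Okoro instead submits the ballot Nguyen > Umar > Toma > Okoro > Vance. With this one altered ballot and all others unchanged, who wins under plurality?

First-place totals with the altered ballot: Umar 0, Toma 2, Vance 0, Okoro 0, Nguyen 1.
The winner is unchanged: still Toma.

Toma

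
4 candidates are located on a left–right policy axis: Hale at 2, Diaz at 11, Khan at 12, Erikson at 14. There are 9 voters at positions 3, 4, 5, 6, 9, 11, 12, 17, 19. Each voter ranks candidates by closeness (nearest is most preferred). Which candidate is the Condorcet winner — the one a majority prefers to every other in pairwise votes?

With single-peaked preferences on a line, the Condorcet winner is the candidate closest to the median voter.
The median voter (position 9) is closest to Diaz at 11.
Check: Diaz vs Erikson — voters closer to Diaz: 7 of 9.

Diaz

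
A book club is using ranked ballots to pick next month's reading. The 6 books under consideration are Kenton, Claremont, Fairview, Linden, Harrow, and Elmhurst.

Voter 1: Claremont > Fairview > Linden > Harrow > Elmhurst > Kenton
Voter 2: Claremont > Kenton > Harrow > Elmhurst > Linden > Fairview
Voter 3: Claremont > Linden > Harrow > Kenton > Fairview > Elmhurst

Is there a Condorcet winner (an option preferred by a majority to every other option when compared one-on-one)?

Yes

Head-to-head results (3 voters total):
Kenton vs Claremont: Claremont wins 3–0.
Kenton vs Fairview: Kenton wins 2–1.
Kenton vs Linden: Linden wins 2–1.
Kenton vs Harrow: Harrow wins 2–1.
Kenton vs Elmhurst: Kenton wins 2–1.
Claremont vs Fairview: Claremont wins 3–0.
Claremont vs Linden: Claremont wins 3–0.
Claremont vs Harrow: Claremont wins 3–0.
Claremont vs Elmhurst: Claremont wins 3–0.
Fairview vs Linden: Linden wins 2–1.
Fairview vs Harrow: Harrow wins 2–1.
Fairview vs Elmhurst: Fairview wins 2–1.
Linden vs Harrow: Linden wins 2–1.
Linden vs Elmhurst: Linden wins 2–1.
Harrow vs Elmhurst: Harrow wins 3–0.
Claremont beats each rival — Kenton (3–0), Fairview (3–0), Linden (3–0), Harrow (3–0), Elmhurst (3–0) — so Claremont is the Condorcet winner.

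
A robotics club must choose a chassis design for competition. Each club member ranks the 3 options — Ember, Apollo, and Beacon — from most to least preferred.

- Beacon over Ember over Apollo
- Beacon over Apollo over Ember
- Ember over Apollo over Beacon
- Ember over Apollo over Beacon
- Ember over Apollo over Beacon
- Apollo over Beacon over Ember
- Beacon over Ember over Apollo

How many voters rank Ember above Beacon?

3

Ballots ranking Ember above Beacon: 3.
Ballots ranking Beacon above Ember: 4.
So 3 of 7 voters prefer Ember to Beacon.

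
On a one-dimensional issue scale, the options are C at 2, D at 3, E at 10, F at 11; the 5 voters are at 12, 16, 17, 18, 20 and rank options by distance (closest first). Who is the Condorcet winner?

F

With single-peaked preferences on a line, the Condorcet winner is the candidate closest to the median voter.
The median voter (position 17) is closest to F at 11.
Check: F vs E — voters closer to F: 5 of 5.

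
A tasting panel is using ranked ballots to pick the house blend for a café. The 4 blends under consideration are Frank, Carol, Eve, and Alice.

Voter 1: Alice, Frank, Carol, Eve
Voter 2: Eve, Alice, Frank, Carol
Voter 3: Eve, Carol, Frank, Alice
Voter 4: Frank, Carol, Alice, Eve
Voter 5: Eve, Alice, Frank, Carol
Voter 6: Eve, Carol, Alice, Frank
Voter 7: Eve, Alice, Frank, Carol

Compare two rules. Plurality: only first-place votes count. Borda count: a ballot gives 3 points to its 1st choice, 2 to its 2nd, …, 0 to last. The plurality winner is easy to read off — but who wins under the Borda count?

Eve

Plurality first-place counts: Frank 1, Carol 0, Eve 5, Alice 1 → Eve.
Borda totals: Frank 9, Carol 7, Eve 15, Alice 11 → Eve.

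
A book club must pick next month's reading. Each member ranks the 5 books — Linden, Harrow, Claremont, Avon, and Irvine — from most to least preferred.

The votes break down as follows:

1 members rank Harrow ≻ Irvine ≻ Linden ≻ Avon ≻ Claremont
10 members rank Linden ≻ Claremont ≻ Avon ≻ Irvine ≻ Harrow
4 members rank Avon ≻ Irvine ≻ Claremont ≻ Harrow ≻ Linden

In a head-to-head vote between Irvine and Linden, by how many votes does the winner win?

Ballots ranking Irvine above Linden: 1+4 = 5.
Ballots ranking Linden above Irvine: 10.
Linden wins 10–5, a margin of 5.

5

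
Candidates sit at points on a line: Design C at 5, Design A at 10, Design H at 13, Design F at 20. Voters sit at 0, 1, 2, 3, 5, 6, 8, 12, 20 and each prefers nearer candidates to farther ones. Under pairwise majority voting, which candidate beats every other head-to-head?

Design C

With single-peaked preferences on a line, the Condorcet winner is the candidate closest to the median voter.
The median voter (position 5) is closest to Design C at 5.
Check: Design C vs Design A — voters closer to Design C: 6 of 9.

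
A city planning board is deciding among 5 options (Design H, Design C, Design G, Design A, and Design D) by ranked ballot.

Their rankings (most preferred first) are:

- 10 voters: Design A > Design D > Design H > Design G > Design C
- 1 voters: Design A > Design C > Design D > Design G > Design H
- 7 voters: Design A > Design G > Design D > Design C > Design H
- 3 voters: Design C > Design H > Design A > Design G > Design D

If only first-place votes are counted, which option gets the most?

First-place vote totals:
  Design H: 0
  Design C: 3
  Design G: 0
  Design A: 18
  Design D: 0
Design A has the most first-place votes.

Design A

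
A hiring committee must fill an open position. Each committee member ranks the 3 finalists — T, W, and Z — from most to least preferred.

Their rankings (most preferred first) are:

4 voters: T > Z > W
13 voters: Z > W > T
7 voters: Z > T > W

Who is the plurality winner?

Z

First-place vote totals:
  T: 4
  W: 0
  Z: 20
Z has the most first-place votes.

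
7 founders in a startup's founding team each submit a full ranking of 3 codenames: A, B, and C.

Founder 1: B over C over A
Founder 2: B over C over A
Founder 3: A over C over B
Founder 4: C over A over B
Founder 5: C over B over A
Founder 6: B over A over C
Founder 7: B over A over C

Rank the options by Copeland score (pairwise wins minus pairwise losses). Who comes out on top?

B

Pairwise results:
  A vs B: B wins 5–2.
  A vs C: C wins 4–3.
  B vs C: B wins 4–3.
Copeland scores (wins − losses):
  A: 0 − 2 = -2
  B: 2 − 0 = 2
  C: 1 − 1 = 0
B has the best Copeland score.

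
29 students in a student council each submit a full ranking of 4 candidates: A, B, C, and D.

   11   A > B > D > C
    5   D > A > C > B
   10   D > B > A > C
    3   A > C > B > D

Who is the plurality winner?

First-place vote totals:
  A: 14
  B: 0
  C: 0
  D: 15
D has the most first-place votes.

D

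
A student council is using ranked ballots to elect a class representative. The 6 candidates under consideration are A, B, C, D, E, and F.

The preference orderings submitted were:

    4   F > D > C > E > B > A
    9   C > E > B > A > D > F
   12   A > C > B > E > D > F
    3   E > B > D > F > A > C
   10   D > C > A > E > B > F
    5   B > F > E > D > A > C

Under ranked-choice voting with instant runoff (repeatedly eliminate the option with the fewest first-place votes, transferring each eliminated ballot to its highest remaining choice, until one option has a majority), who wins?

Round 1: A 12, D 10, C 9, B 5, F 4, E 3. E has the fewest and is eliminated.
Round 2: A 12, D 10, C 9, B 8, F 4. F has the fewest and is eliminated.
Round 3: D 14, A 12, C 9, B 8. B has the fewest and is eliminated.
Round 4: D 22, A 12, C 9. D has a majority.

D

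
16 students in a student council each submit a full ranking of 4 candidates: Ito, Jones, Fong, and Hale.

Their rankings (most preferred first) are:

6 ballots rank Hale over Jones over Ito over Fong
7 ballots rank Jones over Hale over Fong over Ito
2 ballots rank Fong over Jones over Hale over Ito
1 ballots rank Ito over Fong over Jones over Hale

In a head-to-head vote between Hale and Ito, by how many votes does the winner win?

14

Ballots ranking Hale above Ito: 6+7+2 = 15.
Ballots ranking Ito above Hale: 1.
Hale wins 15–1, a margin of 14.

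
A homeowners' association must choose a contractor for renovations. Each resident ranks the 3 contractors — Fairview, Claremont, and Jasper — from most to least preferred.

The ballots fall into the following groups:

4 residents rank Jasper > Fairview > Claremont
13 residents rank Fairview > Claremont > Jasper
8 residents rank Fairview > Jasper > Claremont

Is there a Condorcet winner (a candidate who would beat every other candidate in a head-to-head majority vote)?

Yes

Head-to-head results (25 voters total):
Fairview vs Claremont: Fairview wins 25–0.
Fairview vs Jasper: Fairview wins 21–4.
Claremont vs Jasper: Claremont wins 13–12.
Fairview beats each rival — Claremont (25–0), Jasper (21–4) — so Fairview is the Condorcet winner.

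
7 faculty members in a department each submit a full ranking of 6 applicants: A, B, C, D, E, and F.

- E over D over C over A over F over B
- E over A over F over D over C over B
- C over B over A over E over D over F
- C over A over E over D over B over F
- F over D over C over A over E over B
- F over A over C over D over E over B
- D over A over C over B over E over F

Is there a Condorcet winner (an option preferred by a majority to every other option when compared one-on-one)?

Head-to-head results (7 voters total):
A vs B: A wins 6–1.
A vs C: C wins 4–3.
A vs D: A wins 4–3.
A vs E: A wins 5–2.
A vs F: A wins 5–2.
B vs C: C wins 7–0.
B vs D: D wins 6–1.
B vs E: E wins 5–2.
B vs F: F wins 4–3.
C vs D: D wins 4–3.
C vs E: C wins 5–2.
C vs F: C wins 4–3.
D vs E: E wins 4–3.
D vs F: D wins 4–3.
E vs F: E wins 5–2.
No candidate beats all others: A beats D beats C beats A, a majority cycle.

No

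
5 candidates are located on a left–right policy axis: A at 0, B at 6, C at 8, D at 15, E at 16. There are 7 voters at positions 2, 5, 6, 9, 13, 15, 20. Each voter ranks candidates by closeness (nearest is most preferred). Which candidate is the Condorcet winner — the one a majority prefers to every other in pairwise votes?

C

With single-peaked preferences on a line, the Condorcet winner is the candidate closest to the median voter.
The median voter (position 9) is closest to C at 8.
Check: C vs B — voters closer to C: 4 of 7.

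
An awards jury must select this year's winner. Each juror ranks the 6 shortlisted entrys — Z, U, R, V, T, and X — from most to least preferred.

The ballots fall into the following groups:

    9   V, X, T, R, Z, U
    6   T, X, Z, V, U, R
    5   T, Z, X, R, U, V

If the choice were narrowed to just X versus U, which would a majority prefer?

X

Ballots ranking X above U: 9+6+5 = 20.
Ballots ranking U above X: 0.
X wins the head-to-head, 20–0.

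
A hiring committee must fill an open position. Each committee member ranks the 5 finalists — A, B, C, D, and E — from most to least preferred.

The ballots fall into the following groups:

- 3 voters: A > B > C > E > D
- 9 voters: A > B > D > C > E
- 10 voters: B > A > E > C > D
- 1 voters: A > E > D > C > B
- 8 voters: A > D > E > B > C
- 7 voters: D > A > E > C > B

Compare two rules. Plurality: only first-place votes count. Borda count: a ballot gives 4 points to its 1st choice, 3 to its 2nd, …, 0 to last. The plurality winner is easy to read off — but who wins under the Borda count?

Plurality first-place counts: A 21, B 10, C 0, D 7, E 0 → A.
Borda totals: A 135, B 84, C 33, D 72, E 56 → A.

A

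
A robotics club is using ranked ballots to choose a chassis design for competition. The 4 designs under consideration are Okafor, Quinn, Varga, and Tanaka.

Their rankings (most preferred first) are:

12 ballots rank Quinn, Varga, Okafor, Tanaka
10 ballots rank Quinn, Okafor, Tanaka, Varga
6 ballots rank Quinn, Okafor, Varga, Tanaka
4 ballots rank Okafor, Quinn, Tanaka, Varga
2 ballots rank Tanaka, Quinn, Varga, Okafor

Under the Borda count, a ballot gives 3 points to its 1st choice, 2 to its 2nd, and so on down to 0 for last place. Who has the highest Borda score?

Borda scores:
  Okafor: 12·1 + 10·2 + 6·2 + 4·3 + 2·0 = 56
  Quinn: 12·3 + 10·3 + 6·3 + 4·2 + 2·2 = 96
  Varga: 12·2 + 10·0 + 6·1 + 4·0 + 2·1 = 32
  Tanaka: 12·0 + 10·1 + 6·0 + 4·1 + 2·3 = 20
Quinn has the highest total.

Quinn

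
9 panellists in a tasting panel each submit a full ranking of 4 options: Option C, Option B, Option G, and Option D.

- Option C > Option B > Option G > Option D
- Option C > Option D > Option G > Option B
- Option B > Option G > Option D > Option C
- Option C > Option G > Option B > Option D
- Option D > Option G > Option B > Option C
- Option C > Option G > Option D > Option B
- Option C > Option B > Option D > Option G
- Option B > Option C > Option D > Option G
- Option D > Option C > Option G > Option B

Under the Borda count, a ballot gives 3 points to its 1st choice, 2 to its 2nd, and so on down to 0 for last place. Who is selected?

Option C

Borda scores:
  Option C: 3 + 3 + 0 + 3 + 0 + 3 + 3 + 2 + 2 = 19
  Option B: 2 + 0 + 3 + 1 + 1 + 0 + 2 + 3 + 0 = 12
  Option G: 1 + 1 + 2 + 2 + 2 + 2 + 0 + 0 + 1 = 11
  Option D: 0 + 2 + 1 + 0 + 3 + 1 + 1 + 1 + 3 = 12
Option C has the highest total.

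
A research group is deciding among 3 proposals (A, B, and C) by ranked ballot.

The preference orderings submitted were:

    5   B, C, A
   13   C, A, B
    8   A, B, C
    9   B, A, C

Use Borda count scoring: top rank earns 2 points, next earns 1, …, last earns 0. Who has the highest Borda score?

A

Borda scores:
  A: 5·0 + 13·1 + 8·2 + 9·1 = 38
  B: 5·2 + 13·0 + 8·1 + 9·2 = 36
  C: 5·1 + 13·2 + 8·0 + 9·0 = 31
A has the highest total.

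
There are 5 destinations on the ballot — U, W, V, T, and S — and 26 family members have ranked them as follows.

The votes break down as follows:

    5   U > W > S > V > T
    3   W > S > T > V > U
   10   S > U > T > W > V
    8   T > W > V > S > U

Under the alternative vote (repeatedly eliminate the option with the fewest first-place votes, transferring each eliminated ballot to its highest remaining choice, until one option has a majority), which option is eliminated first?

Round 1: S 10, T 8, U 5, W 3, V 0. V has the fewest and is eliminated.
Round 2: S 10, T 8, U 5, W 3. W has the fewest and is eliminated.
Round 3: S 13, T 8, U 5. U has the fewest and is eliminated.
Round 4: S 18, T 8. S has a majority.

V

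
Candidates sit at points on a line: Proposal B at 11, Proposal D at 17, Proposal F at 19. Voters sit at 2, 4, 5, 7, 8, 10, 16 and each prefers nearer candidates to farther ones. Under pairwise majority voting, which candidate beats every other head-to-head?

With single-peaked preferences on a line, the Condorcet winner is the candidate closest to the median voter.
The median voter (position 7) is closest to Proposal B at 11.
Check: Proposal B vs Proposal F — voters closer to Proposal B: 6 of 7.

Proposal B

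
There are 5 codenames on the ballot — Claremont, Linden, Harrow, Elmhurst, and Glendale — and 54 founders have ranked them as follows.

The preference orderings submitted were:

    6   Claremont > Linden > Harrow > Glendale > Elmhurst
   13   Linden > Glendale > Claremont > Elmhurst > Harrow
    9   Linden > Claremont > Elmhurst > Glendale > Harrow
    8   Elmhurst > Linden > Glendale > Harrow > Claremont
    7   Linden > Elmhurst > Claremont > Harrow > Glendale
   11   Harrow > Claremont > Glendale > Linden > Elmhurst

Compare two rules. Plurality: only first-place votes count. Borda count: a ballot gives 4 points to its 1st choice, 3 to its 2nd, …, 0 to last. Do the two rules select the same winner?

Plurality first-place counts: Claremont 6, Linden 29, Harrow 11, Elmhurst 8, Glendale 0 → Linden.
Borda totals: Claremont 124, Linden 169, Harrow 71, Elmhurst 84, Glendale 92 → Linden.
The two rules agree on Linden.

Yes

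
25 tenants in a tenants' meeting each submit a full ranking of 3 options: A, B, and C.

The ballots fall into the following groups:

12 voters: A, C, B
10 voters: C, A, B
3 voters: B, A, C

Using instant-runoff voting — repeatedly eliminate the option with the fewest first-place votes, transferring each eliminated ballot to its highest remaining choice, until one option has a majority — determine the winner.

A

Round 1: A 12, C 10, B 3. B has the fewest and is eliminated.
Round 2: A 15, C 10. A has a majority.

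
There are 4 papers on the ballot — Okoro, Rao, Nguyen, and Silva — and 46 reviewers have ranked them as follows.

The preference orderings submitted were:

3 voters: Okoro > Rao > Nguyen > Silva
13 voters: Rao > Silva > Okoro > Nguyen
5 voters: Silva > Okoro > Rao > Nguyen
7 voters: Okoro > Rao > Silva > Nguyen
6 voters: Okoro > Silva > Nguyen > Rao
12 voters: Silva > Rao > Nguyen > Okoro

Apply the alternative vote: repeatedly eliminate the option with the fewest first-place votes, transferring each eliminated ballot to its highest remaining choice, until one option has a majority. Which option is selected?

Round 1: Silva 17, Okoro 16, Rao 13, Nguyen 0. Nguyen has the fewest and is eliminated.
Round 2: Silva 17, Okoro 16, Rao 13. Rao has the fewest and is eliminated.
Round 3: Silva 30, Okoro 16. Silva has a majority.

Silva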